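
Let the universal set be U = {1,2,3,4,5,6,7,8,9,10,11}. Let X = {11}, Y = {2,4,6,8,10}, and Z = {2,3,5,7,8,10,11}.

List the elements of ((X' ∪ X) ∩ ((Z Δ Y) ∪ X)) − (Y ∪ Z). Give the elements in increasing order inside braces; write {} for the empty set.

X' = {1,2,3,4,5,6,7,8,9,10}
X' ∪ X = {1,2,3,4,5,6,7,8,9,10,11}
Z Δ Y = {3,4,5,6,7,11}
(Z Δ Y) ∪ X = {3,4,5,6,7,11}
(X' ∪ X) ∩ ((Z Δ Y) ∪ X) = {3,4,5,6,7,11}
Y ∪ Z = {2,3,4,5,6,7,8,10,11}
((X' ∪ X) ∩ ((Z Δ Y) ∪ X)) − (Y ∪ Z) = {}

{}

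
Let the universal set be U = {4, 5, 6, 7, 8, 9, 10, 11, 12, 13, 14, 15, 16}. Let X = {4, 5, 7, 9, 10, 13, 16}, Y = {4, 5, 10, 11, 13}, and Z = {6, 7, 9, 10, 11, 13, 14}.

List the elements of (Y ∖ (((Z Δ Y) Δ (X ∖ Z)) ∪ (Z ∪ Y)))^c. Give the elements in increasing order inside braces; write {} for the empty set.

{4, 5, 6, 7, 8, 9, 10, 11, 12, 13, 14, 15, 16}

Z Δ Y = {4, 5, 6, 7, 9, 14}
X ∖ Z = {4, 5, 16}
(Z Δ Y) Δ (X ∖ Z) = {6, 7, 9, 14, 16}
Z ∪ Y = {4, 5, 6, 7, 9, 10, 11, 13, 14}
((Z Δ Y) Δ (X ∖ Z)) ∪ (Z ∪ Y) = {4, 5, 6, 7, 9, 10, 11, 13, 14, 16}
Y ∖ (((Z Δ Y) Δ (X ∖ Z)) ∪ (Z ∪ Y)) = {}
(Y ∖ (((Z Δ Y) Δ (X ∖ Z)) ∪ (Z ∪ Y)))^c = {4, 5, 6, 7, 8, 9, 10, 11, 12, 13, 14, 15, 16}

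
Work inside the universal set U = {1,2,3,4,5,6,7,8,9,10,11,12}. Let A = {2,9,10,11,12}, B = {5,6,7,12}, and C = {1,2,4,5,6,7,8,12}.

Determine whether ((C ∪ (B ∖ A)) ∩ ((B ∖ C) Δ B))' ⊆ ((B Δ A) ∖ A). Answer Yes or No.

B ∖ A = {5,6,7}
C ∪ (B ∖ A) = {1,2,4,5,6,7,8,12}
B ∖ C = {}
(B ∖ C) Δ B = {5,6,7,12}
(C ∪ (B ∖ A)) ∩ ((B ∖ C) Δ B) = {5,6,7,12}
((C ∪ (B ∖ A)) ∩ ((B ∖ C) Δ B))' = {1,2,3,4,8,9,10,11}
B Δ A = {2,5,6,7,9,10,11}
(B Δ A) ∖ A = {5,6,7}
1 ∈ ((C ∪ (B ∖ A)) ∩ ((B ∖ C) Δ B))' but 1 ∉ (B Δ A) ∖ A, so the inclusion fails.

No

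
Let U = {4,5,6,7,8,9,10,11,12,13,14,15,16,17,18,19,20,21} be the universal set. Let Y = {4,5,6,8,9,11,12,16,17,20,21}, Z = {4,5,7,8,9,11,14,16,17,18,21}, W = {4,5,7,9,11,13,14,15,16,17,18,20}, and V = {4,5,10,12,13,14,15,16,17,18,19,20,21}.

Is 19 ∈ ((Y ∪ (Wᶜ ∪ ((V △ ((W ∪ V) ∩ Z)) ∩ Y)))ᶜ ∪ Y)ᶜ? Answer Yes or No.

Yes

19 ∉ W, so 19 ∈ Wᶜ
19 ∉ W and 19 ∈ V, so 19 ∈ W ∪ V
19 ∈ (W ∪ V) and 19 ∉ Z, so 19 ∉ (W ∪ V) ∩ Z
19 ∈ V and 19 ∉ ((W ∪ V) ∩ Z), so 19 ∈ V △ ((W ∪ V) ∩ Z)
19 ∈ (V △ ((W ∪ V) ∩ Z)) and 19 ∉ Y, so 19 ∉ (V △ ((W ∪ V) ∩ Z)) ∩ Y
19 ∈ Wᶜ and 19 ∉ ((V △ ((W ∪ V) ∩ Z)) ∩ Y), so 19 ∈ Wᶜ ∪ ((V △ ((W ∪ V) ∩ Z)) ∩ Y)
19 ∉ Y and 19 ∈ (Wᶜ ∪ ((V △ ((W ∪ V) ∩ Z)) ∩ Y)), so 19 ∈ Y ∪ (Wᶜ ∪ ((V △ ((W ∪ V) ∩ Z)) ∩ Y))
19 ∉ (Y ∪ (Wᶜ ∪ ((V △ ((W ∪ V) ∩ Z)) ∩ Y)))ᶜ since 19 ∈ (Y ∪ (Wᶜ ∪ ((V △ ((W ∪ V) ∩ Z)) ∩ Y)))
19 ∉ (Y ∪ (Wᶜ ∪ ((V △ ((W ∪ V) ∩ Z)) ∩ Y)))ᶜ and 19 ∉ Y, so 19 ∉ (Y ∪ (Wᶜ ∪ ((V △ ((W ∪ V) ∩ Z)) ∩ Y)))ᶜ ∪ Y
19 ∈ ((Y ∪ (Wᶜ ∪ ((V △ ((W ∪ V) ∩ Z)) ∩ Y)))ᶜ ∪ Y)ᶜ since 19 ∉ ((Y ∪ (Wᶜ ∪ ((V △ ((W ∪ V) ∩ Z)) ∩ Y)))ᶜ ∪ Y)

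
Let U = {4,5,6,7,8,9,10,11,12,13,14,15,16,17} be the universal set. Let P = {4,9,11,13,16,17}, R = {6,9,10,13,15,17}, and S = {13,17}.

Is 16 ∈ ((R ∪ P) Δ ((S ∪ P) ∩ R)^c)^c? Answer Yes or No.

16 ∉ R and 16 ∈ P, so 16 ∈ R ∪ P
16 ∉ S and 16 ∈ P, so 16 ∈ S ∪ P
16 ∈ (S ∪ P) and 16 ∉ R, so 16 ∉ (S ∪ P) ∩ R
16 ∈ ((S ∪ P) ∩ R)^c since 16 ∉ ((S ∪ P) ∩ R)
16 ∈ (R ∪ P) and 16 ∈ ((S ∪ P) ∩ R)^c, so 16 ∉ (R ∪ P) Δ ((S ∪ P) ∩ R)^c
16 ∈ ((R ∪ P) Δ ((S ∪ P) ∩ R)^c)^c since 16 ∉ ((R ∪ P) Δ ((S ∪ P) ∩ R)^c)

Yes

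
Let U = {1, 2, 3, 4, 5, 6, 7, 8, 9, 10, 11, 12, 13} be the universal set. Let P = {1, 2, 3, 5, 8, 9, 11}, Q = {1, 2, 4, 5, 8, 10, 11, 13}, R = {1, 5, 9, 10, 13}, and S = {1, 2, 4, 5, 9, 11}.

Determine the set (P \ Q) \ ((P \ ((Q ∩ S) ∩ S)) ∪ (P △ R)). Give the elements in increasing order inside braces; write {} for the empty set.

{}

P \ Q = {3, 9}
Q ∩ S = {1, 2, 4, 5, 11}
(Q ∩ S) ∩ S = {1, 2, 4, 5, 11}
P \ ((Q ∩ S) ∩ S) = {3, 8, 9}
P △ R = {2, 3, 8, 10, 11, 13}
(P \ ((Q ∩ S) ∩ S)) ∪ (P △ R) = {2, 3, 8, 9, 10, 11, 13}
(P \ Q) \ ((P \ ((Q ∩ S) ∩ S)) ∪ (P △ R)) = {}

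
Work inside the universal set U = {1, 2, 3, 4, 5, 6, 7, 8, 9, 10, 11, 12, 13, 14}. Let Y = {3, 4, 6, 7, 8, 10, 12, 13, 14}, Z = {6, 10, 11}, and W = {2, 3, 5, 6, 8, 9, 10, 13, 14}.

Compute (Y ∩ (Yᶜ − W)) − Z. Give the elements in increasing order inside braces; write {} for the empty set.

Yᶜ = {1, 2, 5, 9, 11}
Yᶜ − W = {1, 11}
Y ∩ (Yᶜ − W) = {}
(Y ∩ (Yᶜ − W)) − Z = {}

{}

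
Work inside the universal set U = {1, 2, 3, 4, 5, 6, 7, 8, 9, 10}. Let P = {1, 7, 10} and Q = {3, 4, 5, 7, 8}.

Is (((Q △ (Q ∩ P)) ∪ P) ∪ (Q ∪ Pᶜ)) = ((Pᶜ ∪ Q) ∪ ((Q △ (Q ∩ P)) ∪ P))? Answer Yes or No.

Yes

Q ∩ P = {7}
Q △ (Q ∩ P) = {3, 4, 5, 8}
(Q △ (Q ∩ P)) ∪ P = {1, 3, 4, 5, 7, 8, 10}
Pᶜ = {2, 3, 4, 5, 6, 8, 9}
Q ∪ Pᶜ = {2, 3, 4, 5, 6, 7, 8, 9}
((Q △ (Q ∩ P)) ∪ P) ∪ (Q ∪ Pᶜ) = {1, 2, 3, 4, 5, 6, 7, 8, 9, 10}
Pᶜ ∪ Q = {2, 3, 4, 5, 6, 7, 8, 9}
(Pᶜ ∪ Q) ∪ ((Q △ (Q ∩ P)) ∪ P) = {1, 2, 3, 4, 5, 6, 7, 8, 9, 10}
Both equal {1, 2, 3, 4, 5, 6, 7, 8, 9, 10}, so ((Q △ (Q ∩ P)) ∪ P) ∪ (Q ∪ Pᶜ) = (Pᶜ ∪ Q) ∪ ((Q △ (Q ∩ P)) ∪ P).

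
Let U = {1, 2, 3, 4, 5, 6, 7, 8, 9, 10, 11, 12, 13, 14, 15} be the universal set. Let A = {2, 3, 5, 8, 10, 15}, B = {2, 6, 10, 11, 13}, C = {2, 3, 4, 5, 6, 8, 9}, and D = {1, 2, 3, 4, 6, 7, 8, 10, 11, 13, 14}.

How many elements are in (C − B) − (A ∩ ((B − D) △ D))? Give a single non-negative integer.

C − B = {3, 4, 5, 8, 9}
B − D = {}
(B − D) △ D = {1, 2, 3, 4, 6, 7, 8, 10, 11, 13, 14}
A ∩ ((B − D) △ D) = {2, 3, 8, 10}
(C − B) − (A ∩ ((B − D) △ D)) = {4, 5, 9}
|(C − B) − (A ∩ ((B − D) △ D))| = 3

3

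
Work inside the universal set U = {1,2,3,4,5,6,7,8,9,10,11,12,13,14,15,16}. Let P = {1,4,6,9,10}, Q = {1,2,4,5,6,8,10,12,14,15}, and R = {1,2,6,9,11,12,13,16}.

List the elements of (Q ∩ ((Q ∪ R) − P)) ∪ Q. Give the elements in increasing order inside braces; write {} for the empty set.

Q ∪ R = {1,2,4,5,6,8,9,10,11,12,13,14,15,16}
(Q ∪ R) − P = {2,5,8,11,12,13,14,15,16}
Q ∩ ((Q ∪ R) − P) = {2,5,8,12,14,15}
(Q ∩ ((Q ∪ R) − P)) ∪ Q = {1,2,4,5,6,8,10,12,14,15}

{1,2,4,5,6,8,10,12,14,15}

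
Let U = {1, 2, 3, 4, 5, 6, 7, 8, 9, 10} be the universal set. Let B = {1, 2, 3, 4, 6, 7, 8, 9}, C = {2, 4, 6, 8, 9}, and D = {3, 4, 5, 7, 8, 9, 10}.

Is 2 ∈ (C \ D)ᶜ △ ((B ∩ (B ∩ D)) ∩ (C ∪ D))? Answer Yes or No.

No

2 ∈ C and 2 ∉ D, so 2 ∈ C \ D
2 ∉ (C \ D)ᶜ since 2 ∈ (C \ D)
2 ∈ B and 2 ∉ D, so 2 ∉ B ∩ D
2 ∈ B and 2 ∉ (B ∩ D), so 2 ∉ B ∩ (B ∩ D)
2 ∈ C and 2 ∉ D, so 2 ∈ C ∪ D
2 ∉ (B ∩ (B ∩ D)) and 2 ∈ (C ∪ D), so 2 ∉ (B ∩ (B ∩ D)) ∩ (C ∪ D)
2 ∉ (C \ D)ᶜ and 2 ∉ ((B ∩ (B ∩ D)) ∩ (C ∪ D)), so 2 ∉ (C \ D)ᶜ △ ((B ∩ (B ∩ D)) ∩ (C ∪ D))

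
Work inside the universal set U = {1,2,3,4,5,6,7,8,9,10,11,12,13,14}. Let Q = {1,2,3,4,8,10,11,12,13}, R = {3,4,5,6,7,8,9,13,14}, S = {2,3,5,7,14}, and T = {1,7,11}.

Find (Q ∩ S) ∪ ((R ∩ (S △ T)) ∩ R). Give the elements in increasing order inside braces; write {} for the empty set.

{2,3,5,14}

Q ∩ S = {2,3}
S △ T = {1,2,3,5,11,14}
R ∩ (S △ T) = {3,5,14}
(R ∩ (S △ T)) ∩ R = {3,5,14}
(Q ∩ S) ∪ ((R ∩ (S △ T)) ∩ R) = {2,3,5,14}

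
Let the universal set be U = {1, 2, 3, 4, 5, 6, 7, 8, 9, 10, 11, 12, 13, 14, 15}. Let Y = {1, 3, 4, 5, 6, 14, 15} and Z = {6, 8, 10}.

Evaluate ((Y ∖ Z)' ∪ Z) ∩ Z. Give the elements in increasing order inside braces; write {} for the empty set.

Y ∖ Z = {1, 3, 4, 5, 14, 15}
(Y ∖ Z)' = {2, 6, 7, 8, 9, 10, 11, 12, 13}
(Y ∖ Z)' ∪ Z = {2, 6, 7, 8, 9, 10, 11, 12, 13}
((Y ∖ Z)' ∪ Z) ∩ Z = {6, 8, 10}

{6, 8, 10}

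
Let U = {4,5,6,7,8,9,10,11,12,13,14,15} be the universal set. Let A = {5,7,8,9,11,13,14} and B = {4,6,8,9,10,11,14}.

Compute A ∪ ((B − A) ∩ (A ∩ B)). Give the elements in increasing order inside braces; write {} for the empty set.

{5,7,8,9,11,13,14}

B − A = {4,6,10}
A ∩ B = {8,9,11,14}
(B − A) ∩ (A ∩ B) = {}
A ∪ ((B − A) ∩ (A ∩ B)) = {5,7,8,9,11,13,14}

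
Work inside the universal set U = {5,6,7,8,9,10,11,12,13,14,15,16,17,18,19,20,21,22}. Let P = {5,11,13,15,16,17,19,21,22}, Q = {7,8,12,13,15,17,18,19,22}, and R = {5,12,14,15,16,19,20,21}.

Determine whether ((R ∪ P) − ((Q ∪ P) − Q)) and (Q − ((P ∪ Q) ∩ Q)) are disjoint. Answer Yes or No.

Yes

R ∪ P = {5,11,12,13,14,15,16,17,19,20,21,22}
Q ∪ P = {5,7,8,11,12,13,15,16,17,18,19,21,22}
(Q ∪ P) − Q = {5,11,16,21}
(R ∪ P) − ((Q ∪ P) − Q) = {12,13,14,15,17,19,20,22}
P ∪ Q = {5,7,8,11,12,13,15,16,17,18,19,21,22}
(P ∪ Q) ∩ Q = {7,8,12,13,15,17,18,19,22}
Q − ((P ∪ Q) ∩ Q) = {}
{12,13,14,15,17,19,20,22} and {} share no elements.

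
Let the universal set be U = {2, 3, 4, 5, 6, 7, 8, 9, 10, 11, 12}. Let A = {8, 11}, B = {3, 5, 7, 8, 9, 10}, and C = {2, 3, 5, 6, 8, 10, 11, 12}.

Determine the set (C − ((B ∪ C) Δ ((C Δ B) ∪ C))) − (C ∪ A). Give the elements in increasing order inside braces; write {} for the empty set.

{}

B ∪ C = {2, 3, 5, 6, 7, 8, 9, 10, 11, 12}
C Δ B = {2, 6, 7, 9, 11, 12}
(C Δ B) ∪ C = {2, 3, 5, 6, 7, 8, 9, 10, 11, 12}
(B ∪ C) Δ ((C Δ B) ∪ C) = {}
C − ((B ∪ C) Δ ((C Δ B) ∪ C)) = {2, 3, 5, 6, 8, 10, 11, 12}
C ∪ A = {2, 3, 5, 6, 8, 10, 11, 12}
(C − ((B ∪ C) Δ ((C Δ B) ∪ C))) − (C ∪ A) = {}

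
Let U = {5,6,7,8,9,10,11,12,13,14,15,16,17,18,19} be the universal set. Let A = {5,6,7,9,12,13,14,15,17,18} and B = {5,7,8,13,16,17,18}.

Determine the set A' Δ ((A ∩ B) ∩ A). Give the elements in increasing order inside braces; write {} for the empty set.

A' = {8,10,11,16,19}
A ∩ B = {5,7,13,17,18}
(A ∩ B) ∩ A = {5,7,13,17,18}
A' Δ ((A ∩ B) ∩ A) = {5,7,8,10,11,13,16,17,18,19}

{5,7,8,10,11,13,16,17,18,19}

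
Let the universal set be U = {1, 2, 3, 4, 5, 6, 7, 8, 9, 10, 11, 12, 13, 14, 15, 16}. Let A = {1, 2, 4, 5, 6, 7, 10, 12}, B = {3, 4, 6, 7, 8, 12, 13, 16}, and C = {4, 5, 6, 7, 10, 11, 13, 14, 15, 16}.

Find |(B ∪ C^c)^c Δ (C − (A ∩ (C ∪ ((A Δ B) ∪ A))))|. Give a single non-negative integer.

C^c = {1, 2, 3, 8, 9, 12}
B ∪ C^c = {1, 2, 3, 4, 6, 7, 8, 9, 12, 13, 16}
(B ∪ C^c)^c = {5, 10, 11, 14, 15}
A Δ B = {1, 2, 3, 5, 8, 10, 13, 16}
(A Δ B) ∪ A = {1, 2, 3, 4, 5, 6, 7, 8, 10, 12, 13, 16}
C ∪ ((A Δ B) ∪ A) = {1, 2, 3, 4, 5, 6, 7, 8, 10, 11, 12, 13, 14, 15, 16}
A ∩ (C ∪ ((A Δ B) ∪ A)) = {1, 2, 4, 5, 6, 7, 10, 12}
C − (A ∩ (C ∪ ((A Δ B) ∪ A))) = {11, 13, 14, 15, 16}
(B ∪ C^c)^c Δ (C − (A ∩ (C ∪ ((A Δ B) ∪ A)))) = {5, 10, 13, 16}
|(B ∪ C^c)^c Δ (C − (A ∩ (C ∪ ((A Δ B) ∪ A))))| = 4

4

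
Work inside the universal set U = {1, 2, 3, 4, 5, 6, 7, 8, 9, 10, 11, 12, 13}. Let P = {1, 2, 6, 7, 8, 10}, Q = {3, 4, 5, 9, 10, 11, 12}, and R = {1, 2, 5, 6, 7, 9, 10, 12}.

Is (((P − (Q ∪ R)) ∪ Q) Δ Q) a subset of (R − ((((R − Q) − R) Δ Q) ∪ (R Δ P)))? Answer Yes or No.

Q ∪ R = {1, 2, 3, 4, 5, 6, 7, 9, 10, 11, 12}
P − (Q ∪ R) = {8}
(P − (Q ∪ R)) ∪ Q = {3, 4, 5, 8, 9, 10, 11, 12}
((P − (Q ∪ R)) ∪ Q) Δ Q = {8}
R − Q = {1, 2, 6, 7}
(R − Q) − R = {}
((R − Q) − R) Δ Q = {3, 4, 5, 9, 10, 11, 12}
R Δ P = {5, 8, 9, 12}
(((R − Q) − R) Δ Q) ∪ (R Δ P) = {3, 4, 5, 8, 9, 10, 11, 12}
R − ((((R − Q) − R) Δ Q) ∪ (R Δ P)) = {1, 2, 6, 7}
8 ∈ ((P − (Q ∪ R)) ∪ Q) Δ Q but 8 ∉ R − ((((R − Q) − R) Δ Q) ∪ (R Δ P)), so the inclusion fails.

No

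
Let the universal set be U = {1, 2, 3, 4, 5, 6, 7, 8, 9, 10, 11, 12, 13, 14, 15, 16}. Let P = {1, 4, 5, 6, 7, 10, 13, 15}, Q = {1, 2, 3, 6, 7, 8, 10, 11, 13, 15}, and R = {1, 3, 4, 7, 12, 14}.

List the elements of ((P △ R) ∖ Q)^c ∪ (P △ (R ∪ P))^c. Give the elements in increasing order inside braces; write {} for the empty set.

P △ R = {3, 5, 6, 10, 12, 13, 14, 15}
(P △ R) ∖ Q = {5, 12, 14}
((P △ R) ∖ Q)^c = {1, 2, 3, 4, 6, 7, 8, 9, 10, 11, 13, 15, 16}
R ∪ P = {1, 3, 4, 5, 6, 7, 10, 12, 13, 14, 15}
P △ (R ∪ P) = {3, 12, 14}
(P △ (R ∪ P))^c = {1, 2, 4, 5, 6, 7, 8, 9, 10, 11, 13, 15, 16}
((P △ R) ∖ Q)^c ∪ (P △ (R ∪ P))^c = {1, 2, 3, 4, 5, 6, 7, 8, 9, 10, 11, 13, 15, 16}

{1, 2, 3, 4, 5, 6, 7, 8, 9, 10, 11, 13, 15, 16}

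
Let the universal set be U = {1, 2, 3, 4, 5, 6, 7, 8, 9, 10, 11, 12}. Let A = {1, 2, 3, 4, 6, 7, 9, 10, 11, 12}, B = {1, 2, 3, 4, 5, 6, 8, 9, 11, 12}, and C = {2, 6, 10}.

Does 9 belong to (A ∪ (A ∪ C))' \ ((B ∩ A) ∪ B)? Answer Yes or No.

9 ∈ A and 9 ∉ C, so 9 ∈ A ∪ C
9 ∈ A and 9 ∈ (A ∪ C), so 9 ∈ A ∪ (A ∪ C)
9 ∉ (A ∪ (A ∪ C))' since 9 ∈ (A ∪ (A ∪ C))
9 ∈ B and 9 ∈ A, so 9 ∈ B ∩ A
9 ∈ (B ∩ A) and 9 ∈ B, so 9 ∈ (B ∩ A) ∪ B
9 ∉ (A ∪ (A ∪ C))' and 9 ∈ ((B ∩ A) ∪ B), so 9 ∉ (A ∪ (A ∪ C))' \ ((B ∩ A) ∪ B)

No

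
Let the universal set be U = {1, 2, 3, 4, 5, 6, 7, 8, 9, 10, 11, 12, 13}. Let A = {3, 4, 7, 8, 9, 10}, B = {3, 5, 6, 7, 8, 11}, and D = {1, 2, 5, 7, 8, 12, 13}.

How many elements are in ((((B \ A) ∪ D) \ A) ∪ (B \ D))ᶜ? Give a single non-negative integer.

B \ A = {5, 6, 11}
(B \ A) ∪ D = {1, 2, 5, 6, 7, 8, 11, 12, 13}
((B \ A) ∪ D) \ A = {1, 2, 5, 6, 11, 12, 13}
B \ D = {3, 6, 11}
(((B \ A) ∪ D) \ A) ∪ (B \ D) = {1, 2, 3, 5, 6, 11, 12, 13}
((((B \ A) ∪ D) \ A) ∪ (B \ D))ᶜ = {4, 7, 8, 9, 10}
|((((B \ A) ∪ D) \ A) ∪ (B \ D))ᶜ| = 5

5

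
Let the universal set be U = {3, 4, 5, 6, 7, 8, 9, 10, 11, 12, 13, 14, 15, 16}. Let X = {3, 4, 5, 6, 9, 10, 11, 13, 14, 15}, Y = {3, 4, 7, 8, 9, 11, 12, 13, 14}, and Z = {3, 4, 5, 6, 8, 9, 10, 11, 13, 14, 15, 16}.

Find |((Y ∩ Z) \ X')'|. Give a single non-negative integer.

Y ∩ Z = {3, 4, 8, 9, 11, 13, 14}
X' = {7, 8, 12, 16}
(Y ∩ Z) \ X' = {3, 4, 9, 11, 13, 14}
((Y ∩ Z) \ X')' = {5, 6, 7, 8, 10, 12, 15, 16}
|((Y ∩ Z) \ X')'| = 8

8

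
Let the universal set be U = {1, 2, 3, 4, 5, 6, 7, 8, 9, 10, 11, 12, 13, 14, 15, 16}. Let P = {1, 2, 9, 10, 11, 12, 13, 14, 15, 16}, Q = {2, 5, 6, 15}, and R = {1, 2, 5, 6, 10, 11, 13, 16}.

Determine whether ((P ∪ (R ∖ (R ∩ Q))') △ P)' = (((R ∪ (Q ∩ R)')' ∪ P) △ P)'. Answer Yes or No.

R ∩ Q = {2, 5, 6}
R ∖ (R ∩ Q) = {1, 10, 11, 13, 16}
(R ∖ (R ∩ Q))' = {2, 3, 4, 5, 6, 7, 8, 9, 12, 14, 15}
P ∪ (R ∖ (R ∩ Q))' = {1, 2, 3, 4, 5, 6, 7, 8, 9, 10, 11, 12, 13, 14, 15, 16}
(P ∪ (R ∖ (R ∩ Q))') △ P = {3, 4, 5, 6, 7, 8}
((P ∪ (R ∖ (R ∩ Q))') △ P)' = {1, 2, 9, 10, 11, 12, 13, 14, 15, 16}
Q ∩ R = {2, 5, 6}
(Q ∩ R)' = {1, 3, 4, 7, 8, 9, 10, 11, 12, 13, 14, 15, 16}
R ∪ (Q ∩ R)' = {1, 2, 3, 4, 5, 6, 7, 8, 9, 10, 11, 12, 13, 14, 15, 16}
(R ∪ (Q ∩ R)')' = {}
(R ∪ (Q ∩ R)')' ∪ P = {1, 2, 9, 10, 11, 12, 13, 14, 15, 16}
((R ∪ (Q ∩ R)')' ∪ P) △ P = {}
(((R ∪ (Q ∩ R)')' ∪ P) △ P)' = {1, 2, 3, 4, 5, 6, 7, 8, 9, 10, 11, 12, 13, 14, 15, 16}
3 ∈ (((R ∪ (Q ∩ R)')' ∪ P) △ P)' but 3 ∉ ((P ∪ (R ∖ (R ∩ Q))') △ P)', so they differ.

No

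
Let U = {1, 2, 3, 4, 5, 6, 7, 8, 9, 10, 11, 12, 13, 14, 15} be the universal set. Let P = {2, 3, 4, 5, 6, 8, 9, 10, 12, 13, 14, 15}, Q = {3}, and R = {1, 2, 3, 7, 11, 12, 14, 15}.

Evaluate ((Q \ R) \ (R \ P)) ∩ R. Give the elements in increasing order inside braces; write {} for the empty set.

Q \ R = {}
R \ P = {1, 7, 11}
(Q \ R) \ (R \ P) = {}
((Q \ R) \ (R \ P)) ∩ R = {}

{}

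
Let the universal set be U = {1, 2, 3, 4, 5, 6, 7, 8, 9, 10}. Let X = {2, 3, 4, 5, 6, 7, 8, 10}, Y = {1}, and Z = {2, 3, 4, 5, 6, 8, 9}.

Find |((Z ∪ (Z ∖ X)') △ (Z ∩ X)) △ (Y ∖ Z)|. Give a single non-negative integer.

3

Z ∖ X = {9}
(Z ∖ X)' = {1, 2, 3, 4, 5, 6, 7, 8, 10}
Z ∪ (Z ∖ X)' = {1, 2, 3, 4, 5, 6, 7, 8, 9, 10}
Z ∩ X = {2, 3, 4, 5, 6, 8}
(Z ∪ (Z ∖ X)') △ (Z ∩ X) = {1, 7, 9, 10}
Y ∖ Z = {1}
((Z ∪ (Z ∖ X)') △ (Z ∩ X)) △ (Y ∖ Z) = {7, 9, 10}
|((Z ∪ (Z ∖ X)') △ (Z ∩ X)) △ (Y ∖ Z)| = 3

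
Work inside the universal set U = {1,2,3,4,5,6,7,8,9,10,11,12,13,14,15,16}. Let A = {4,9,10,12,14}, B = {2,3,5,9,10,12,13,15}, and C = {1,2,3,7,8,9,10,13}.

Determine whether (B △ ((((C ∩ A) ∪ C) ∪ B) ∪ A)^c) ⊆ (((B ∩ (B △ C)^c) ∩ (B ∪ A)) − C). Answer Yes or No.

No

C ∩ A = {9,10}
(C ∩ A) ∪ C = {1,2,3,7,8,9,10,13}
((C ∩ A) ∪ C) ∪ B = {1,2,3,5,7,8,9,10,12,13,15}
(((C ∩ A) ∪ C) ∪ B) ∪ A = {1,2,3,4,5,7,8,9,10,12,13,14,15}
((((C ∩ A) ∪ C) ∪ B) ∪ A)^c = {6,11,16}
B △ ((((C ∩ A) ∪ C) ∪ B) ∪ A)^c = {2,3,5,6,9,10,11,12,13,15,16}
B △ C = {1,5,7,8,12,15}
(B △ C)^c = {2,3,4,6,9,10,11,13,14,16}
B ∩ (B △ C)^c = {2,3,9,10,13}
B ∪ A = {2,3,4,5,9,10,12,13,14,15}
(B ∩ (B △ C)^c) ∩ (B ∪ A) = {2,3,9,10,13}
((B ∩ (B △ C)^c) ∩ (B ∪ A)) − C = {}
2 ∈ B △ ((((C ∩ A) ∪ C) ∪ B) ∪ A)^c but 2 ∉ ((B ∩ (B △ C)^c) ∩ (B ∪ A)) − C, so the inclusion fails.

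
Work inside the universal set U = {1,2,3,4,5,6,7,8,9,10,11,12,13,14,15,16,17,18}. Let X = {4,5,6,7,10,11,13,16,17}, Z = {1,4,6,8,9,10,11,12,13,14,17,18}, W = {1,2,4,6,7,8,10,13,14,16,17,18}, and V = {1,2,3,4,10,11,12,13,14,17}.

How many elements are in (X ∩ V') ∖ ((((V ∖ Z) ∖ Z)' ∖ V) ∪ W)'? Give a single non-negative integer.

V' = {5,6,7,8,9,15,16,18}
X ∩ V' = {5,6,7,16}
V ∖ Z = {2,3}
(V ∖ Z) ∖ Z = {2,3}
((V ∖ Z) ∖ Z)' = {1,4,5,6,7,8,9,10,11,12,13,14,15,16,17,18}
((V ∖ Z) ∖ Z)' ∖ V = {5,6,7,8,9,15,16,18}
(((V ∖ Z) ∖ Z)' ∖ V) ∪ W = {1,2,4,5,6,7,8,9,10,13,14,15,16,17,18}
((((V ∖ Z) ∖ Z)' ∖ V) ∪ W)' = {3,11,12}
(X ∩ V') ∖ ((((V ∖ Z) ∖ Z)' ∖ V) ∪ W)' = {5,6,7,16}
|(X ∩ V') ∖ ((((V ∖ Z) ∖ Z)' ∖ V) ∪ W)'| = 4

4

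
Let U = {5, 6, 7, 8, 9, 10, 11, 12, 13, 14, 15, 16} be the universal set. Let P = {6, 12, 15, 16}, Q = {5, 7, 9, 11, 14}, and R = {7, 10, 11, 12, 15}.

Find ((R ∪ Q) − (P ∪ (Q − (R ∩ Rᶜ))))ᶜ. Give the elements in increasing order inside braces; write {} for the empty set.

{5, 6, 7, 8, 9, 11, 12, 13, 14, 15, 16}

R ∪ Q = {5, 7, 9, 10, 11, 12, 14, 15}
Rᶜ = {5, 6, 8, 9, 13, 14, 16}
R ∩ Rᶜ = {}
Q − (R ∩ Rᶜ) = {5, 7, 9, 11, 14}
P ∪ (Q − (R ∩ Rᶜ)) = {5, 6, 7, 9, 11, 12, 14, 15, 16}
(R ∪ Q) − (P ∪ (Q − (R ∩ Rᶜ))) = {10}
((R ∪ Q) − (P ∪ (Q − (R ∩ Rᶜ))))ᶜ = {5, 6, 7, 8, 9, 11, 12, 13, 14, 15, 16}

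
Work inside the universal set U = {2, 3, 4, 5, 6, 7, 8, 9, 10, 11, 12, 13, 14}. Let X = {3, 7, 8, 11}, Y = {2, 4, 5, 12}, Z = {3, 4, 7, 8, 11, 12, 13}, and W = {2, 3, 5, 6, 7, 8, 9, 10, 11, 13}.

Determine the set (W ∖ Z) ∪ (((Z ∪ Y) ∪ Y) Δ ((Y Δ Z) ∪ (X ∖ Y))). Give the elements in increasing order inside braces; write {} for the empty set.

{2, 4, 5, 6, 9, 10, 12}

W ∖ Z = {2, 5, 6, 9, 10}
Z ∪ Y = {2, 3, 4, 5, 7, 8, 11, 12, 13}
(Z ∪ Y) ∪ Y = {2, 3, 4, 5, 7, 8, 11, 12, 13}
Y Δ Z = {2, 3, 5, 7, 8, 11, 13}
X ∖ Y = {3, 7, 8, 11}
(Y Δ Z) ∪ (X ∖ Y) = {2, 3, 5, 7, 8, 11, 13}
((Z ∪ Y) ∪ Y) Δ ((Y Δ Z) ∪ (X ∖ Y)) = {4, 12}
(W ∖ Z) ∪ (((Z ∪ Y) ∪ Y) Δ ((Y Δ Z) ∪ (X ∖ Y))) = {2, 4, 5, 6, 9, 10, 12}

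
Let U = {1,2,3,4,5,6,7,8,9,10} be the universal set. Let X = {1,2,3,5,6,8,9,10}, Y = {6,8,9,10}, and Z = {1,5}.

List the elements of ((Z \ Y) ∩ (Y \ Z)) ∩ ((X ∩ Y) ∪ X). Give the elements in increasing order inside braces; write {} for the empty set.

Z \ Y = {1,5}
Y \ Z = {6,8,9,10}
(Z \ Y) ∩ (Y \ Z) = {}
X ∩ Y = {6,8,9,10}
(X ∩ Y) ∪ X = {1,2,3,5,6,8,9,10}
((Z \ Y) ∩ (Y \ Z)) ∩ ((X ∩ Y) ∪ X) = {}

{}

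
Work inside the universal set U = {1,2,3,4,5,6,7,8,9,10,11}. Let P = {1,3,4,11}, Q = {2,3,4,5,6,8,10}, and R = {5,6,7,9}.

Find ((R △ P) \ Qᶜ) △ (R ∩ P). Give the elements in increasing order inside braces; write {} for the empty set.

{3,4,5,6}

R △ P = {1,3,4,5,6,7,9,11}
Qᶜ = {1,7,9,11}
(R △ P) \ Qᶜ = {3,4,5,6}
R ∩ P = {}
((R △ P) \ Qᶜ) △ (R ∩ P) = {3,4,5,6}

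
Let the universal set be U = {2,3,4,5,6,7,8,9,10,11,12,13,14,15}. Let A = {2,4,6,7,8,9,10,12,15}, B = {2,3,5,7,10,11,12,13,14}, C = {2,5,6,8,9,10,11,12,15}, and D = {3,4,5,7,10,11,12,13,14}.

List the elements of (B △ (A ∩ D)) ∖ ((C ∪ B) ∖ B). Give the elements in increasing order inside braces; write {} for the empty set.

A ∩ D = {4,7,10,12}
B △ (A ∩ D) = {2,3,4,5,11,13,14}
C ∪ B = {2,3,5,6,7,8,9,10,11,12,13,14,15}
(C ∪ B) ∖ B = {6,8,9,15}
(B △ (A ∩ D)) ∖ ((C ∪ B) ∖ B) = {2,3,4,5,11,13,14}

{2,3,4,5,11,13,14}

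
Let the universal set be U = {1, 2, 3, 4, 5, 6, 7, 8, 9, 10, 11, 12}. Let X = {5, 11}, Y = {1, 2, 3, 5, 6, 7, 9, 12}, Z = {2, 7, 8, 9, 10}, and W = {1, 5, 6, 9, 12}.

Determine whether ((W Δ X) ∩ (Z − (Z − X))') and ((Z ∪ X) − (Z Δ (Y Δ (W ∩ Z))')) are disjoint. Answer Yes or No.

No

W Δ X = {1, 6, 9, 11, 12}
Z − X = {2, 7, 8, 9, 10}
Z − (Z − X) = {}
(Z − (Z − X))' = {1, 2, 3, 4, 5, 6, 7, 8, 9, 10, 11, 12}
(W Δ X) ∩ (Z − (Z − X))' = {1, 6, 9, 11, 12}
Z ∪ X = {2, 5, 7, 8, 9, 10, 11}
W ∩ Z = {9}
Y Δ (W ∩ Z) = {1, 2, 3, 5, 6, 7, 12}
(Y Δ (W ∩ Z))' = {4, 8, 9, 10, 11}
Z Δ (Y Δ (W ∩ Z))' = {2, 4, 7, 11}
(Z ∪ X) − (Z Δ (Y Δ (W ∩ Z))') = {5, 8, 9, 10}
9 lies in both, so they are not disjoint.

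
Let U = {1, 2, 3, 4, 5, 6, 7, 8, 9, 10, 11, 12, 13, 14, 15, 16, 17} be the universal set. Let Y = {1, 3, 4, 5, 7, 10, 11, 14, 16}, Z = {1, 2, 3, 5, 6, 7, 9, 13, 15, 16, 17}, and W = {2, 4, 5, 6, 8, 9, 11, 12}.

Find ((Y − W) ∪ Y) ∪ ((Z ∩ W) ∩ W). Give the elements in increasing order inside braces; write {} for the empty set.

{1, 2, 3, 4, 5, 6, 7, 9, 10, 11, 14, 16}

Y − W = {1, 3, 7, 10, 14, 16}
(Y − W) ∪ Y = {1, 3, 4, 5, 7, 10, 11, 14, 16}
Z ∩ W = {2, 5, 6, 9}
(Z ∩ W) ∩ W = {2, 5, 6, 9}
((Y − W) ∪ Y) ∪ ((Z ∩ W) ∩ W) = {1, 2, 3, 4, 5, 6, 7, 9, 10, 11, 14, 16}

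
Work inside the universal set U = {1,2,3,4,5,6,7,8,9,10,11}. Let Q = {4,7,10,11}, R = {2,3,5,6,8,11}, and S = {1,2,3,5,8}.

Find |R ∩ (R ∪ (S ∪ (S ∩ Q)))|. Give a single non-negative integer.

6

S ∩ Q = {}
S ∪ (S ∩ Q) = {1,2,3,5,8}
R ∪ (S ∪ (S ∩ Q)) = {1,2,3,5,6,8,11}
R ∩ (R ∪ (S ∪ (S ∩ Q))) = {2,3,5,6,8,11}
|R ∩ (R ∪ (S ∪ (S ∩ Q)))| = 6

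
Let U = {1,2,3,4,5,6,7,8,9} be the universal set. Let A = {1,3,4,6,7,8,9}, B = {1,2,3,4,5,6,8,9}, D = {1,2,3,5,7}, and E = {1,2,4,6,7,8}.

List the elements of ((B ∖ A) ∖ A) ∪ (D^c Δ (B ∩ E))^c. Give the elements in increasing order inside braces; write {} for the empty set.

B ∖ A = {2,5}
(B ∖ A) ∖ A = {2,5}
D^c = {4,6,8,9}
B ∩ E = {1,2,4,6,8}
D^c Δ (B ∩ E) = {1,2,9}
(D^c Δ (B ∩ E))^c = {3,4,5,6,7,8}
((B ∖ A) ∖ A) ∪ (D^c Δ (B ∩ E))^c = {2,3,4,5,6,7,8}

{2,3,4,5,6,7,8}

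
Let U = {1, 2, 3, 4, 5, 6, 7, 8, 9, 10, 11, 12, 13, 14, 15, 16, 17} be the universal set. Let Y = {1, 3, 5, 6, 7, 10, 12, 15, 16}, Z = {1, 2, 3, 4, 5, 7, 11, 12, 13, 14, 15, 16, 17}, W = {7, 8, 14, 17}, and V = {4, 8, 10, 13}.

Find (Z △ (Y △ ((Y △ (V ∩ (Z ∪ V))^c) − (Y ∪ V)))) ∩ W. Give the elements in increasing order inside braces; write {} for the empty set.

Z ∪ V = {1, 2, 3, 4, 5, 7, 8, 10, 11, 12, 13, 14, 15, 16, 17}
V ∩ (Z ∪ V) = {4, 8, 10, 13}
(V ∩ (Z ∪ V))^c = {1, 2, 3, 5, 6, 7, 9, 11, 12, 14, 15, 16, 17}
Y △ (V ∩ (Z ∪ V))^c = {2, 9, 10, 11, 14, 17}
Y ∪ V = {1, 3, 4, 5, 6, 7, 8, 10, 12, 13, 15, 16}
(Y △ (V ∩ (Z ∪ V))^c) − (Y ∪ V) = {2, 9, 11, 14, 17}
Y △ ((Y △ (V ∩ (Z ∪ V))^c) − (Y ∪ V)) = {1, 2, 3, 5, 6, 7, 9, 10, 11, 12, 14, 15, 16, 17}
Z △ (Y △ ((Y △ (V ∩ (Z ∪ V))^c) − (Y ∪ V))) = {4, 6, 9, 10, 13}
(Z △ (Y △ ((Y △ (V ∩ (Z ∪ V))^c) − (Y ∪ V)))) ∩ W = {}

{}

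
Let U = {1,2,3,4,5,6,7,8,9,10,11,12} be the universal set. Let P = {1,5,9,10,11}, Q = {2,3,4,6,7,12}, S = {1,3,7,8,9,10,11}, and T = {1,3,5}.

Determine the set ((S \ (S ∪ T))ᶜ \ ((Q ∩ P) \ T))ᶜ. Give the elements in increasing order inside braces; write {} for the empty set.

S ∪ T = {1,3,5,7,8,9,10,11}
S \ (S ∪ T) = {}
(S \ (S ∪ T))ᶜ = {1,2,3,4,5,6,7,8,9,10,11,12}
Q ∩ P = {}
(Q ∩ P) \ T = {}
(S \ (S ∪ T))ᶜ \ ((Q ∩ P) \ T) = {1,2,3,4,5,6,7,8,9,10,11,12}
((S \ (S ∪ T))ᶜ \ ((Q ∩ P) \ T))ᶜ = {}

{}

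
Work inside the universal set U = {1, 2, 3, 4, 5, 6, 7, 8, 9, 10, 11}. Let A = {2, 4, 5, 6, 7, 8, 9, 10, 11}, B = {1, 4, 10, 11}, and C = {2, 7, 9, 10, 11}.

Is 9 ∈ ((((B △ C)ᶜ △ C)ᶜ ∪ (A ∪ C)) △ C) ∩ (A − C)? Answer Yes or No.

9 ∉ B and 9 ∈ C, so 9 ∈ B △ C
9 ∉ (B △ C)ᶜ since 9 ∈ (B △ C)
9 ∉ (B △ C)ᶜ and 9 ∈ C, so 9 ∈ (B △ C)ᶜ △ C
9 ∉ ((B △ C)ᶜ △ C)ᶜ since 9 ∈ ((B △ C)ᶜ △ C)
9 ∈ A and 9 ∈ C, so 9 ∈ A ∪ C
9 ∉ ((B △ C)ᶜ △ C)ᶜ and 9 ∈ (A ∪ C), so 9 ∈ ((B △ C)ᶜ △ C)ᶜ ∪ (A ∪ C)
9 ∈ (((B △ C)ᶜ △ C)ᶜ ∪ (A ∪ C)) and 9 ∈ C, so 9 ∉ (((B △ C)ᶜ △ C)ᶜ ∪ (A ∪ C)) △ C
9 ∈ A and 9 ∈ C, so 9 ∉ A − C
9 ∉ ((((B △ C)ᶜ △ C)ᶜ ∪ (A ∪ C)) △ C) and 9 ∉ (A − C), so 9 ∉ ((((B △ C)ᶜ △ C)ᶜ ∪ (A ∪ C)) △ C) ∩ (A − C)

No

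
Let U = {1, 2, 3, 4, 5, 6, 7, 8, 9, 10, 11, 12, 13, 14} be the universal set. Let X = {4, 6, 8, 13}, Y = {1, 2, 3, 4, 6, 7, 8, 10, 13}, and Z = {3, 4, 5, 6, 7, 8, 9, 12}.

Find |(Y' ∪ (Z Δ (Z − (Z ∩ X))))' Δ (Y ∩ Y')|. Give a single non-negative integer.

6

Y' = {5, 9, 11, 12, 14}
Z ∩ X = {4, 6, 8}
Z − (Z ∩ X) = {3, 5, 7, 9, 12}
Z Δ (Z − (Z ∩ X)) = {4, 6, 8}
Y' ∪ (Z Δ (Z − (Z ∩ X))) = {4, 5, 6, 8, 9, 11, 12, 14}
(Y' ∪ (Z Δ (Z − (Z ∩ X))))' = {1, 2, 3, 7, 10, 13}
Y ∩ Y' = {}
(Y' ∪ (Z Δ (Z − (Z ∩ X))))' Δ (Y ∩ Y') = {1, 2, 3, 7, 10, 13}
|(Y' ∪ (Z Δ (Z − (Z ∩ X))))' Δ (Y ∩ Y')| = 6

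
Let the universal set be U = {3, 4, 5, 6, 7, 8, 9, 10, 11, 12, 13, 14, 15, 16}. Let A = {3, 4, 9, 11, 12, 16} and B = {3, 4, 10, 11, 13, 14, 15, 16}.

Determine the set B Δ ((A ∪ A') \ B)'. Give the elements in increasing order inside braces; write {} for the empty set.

A' = {5, 6, 7, 8, 10, 13, 14, 15}
A ∪ A' = {3, 4, 5, 6, 7, 8, 9, 10, 11, 12, 13, 14, 15, 16}
(A ∪ A') \ B = {5, 6, 7, 8, 9, 12}
((A ∪ A') \ B)' = {3, 4, 10, 11, 13, 14, 15, 16}
B Δ ((A ∪ A') \ B)' = {}

{}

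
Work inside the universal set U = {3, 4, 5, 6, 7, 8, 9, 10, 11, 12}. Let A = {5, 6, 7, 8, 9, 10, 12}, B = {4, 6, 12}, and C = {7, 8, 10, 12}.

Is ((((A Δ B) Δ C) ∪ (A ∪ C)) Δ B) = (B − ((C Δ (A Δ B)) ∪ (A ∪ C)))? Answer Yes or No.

No

A Δ B = {4, 5, 7, 8, 9, 10}
(A Δ B) Δ C = {4, 5, 9, 12}
A ∪ C = {5, 6, 7, 8, 9, 10, 12}
((A Δ B) Δ C) ∪ (A ∪ C) = {4, 5, 6, 7, 8, 9, 10, 12}
(((A Δ B) Δ C) ∪ (A ∪ C)) Δ B = {5, 7, 8, 9, 10}
C Δ (A Δ B) = {4, 5, 9, 12}
(C Δ (A Δ B)) ∪ (A ∪ C) = {4, 5, 6, 7, 8, 9, 10, 12}
B − ((C Δ (A Δ B)) ∪ (A ∪ C)) = {}
5 ∈ (((A Δ B) Δ C) ∪ (A ∪ C)) Δ B but 5 ∉ B − ((C Δ (A Δ B)) ∪ (A ∪ C)), so they differ.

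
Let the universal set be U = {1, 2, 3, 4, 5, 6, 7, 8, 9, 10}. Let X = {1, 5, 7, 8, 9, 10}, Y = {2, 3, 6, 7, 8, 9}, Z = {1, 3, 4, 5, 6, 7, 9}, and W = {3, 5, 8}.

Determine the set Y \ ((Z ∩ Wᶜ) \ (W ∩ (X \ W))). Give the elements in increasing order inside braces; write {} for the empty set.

{2, 3, 8}

Wᶜ = {1, 2, 4, 6, 7, 9, 10}
Z ∩ Wᶜ = {1, 4, 6, 7, 9}
X \ W = {1, 7, 9, 10}
W ∩ (X \ W) = {}
(Z ∩ Wᶜ) \ (W ∩ (X \ W)) = {1, 4, 6, 7, 9}
Y \ ((Z ∩ Wᶜ) \ (W ∩ (X \ W))) = {2, 3, 8}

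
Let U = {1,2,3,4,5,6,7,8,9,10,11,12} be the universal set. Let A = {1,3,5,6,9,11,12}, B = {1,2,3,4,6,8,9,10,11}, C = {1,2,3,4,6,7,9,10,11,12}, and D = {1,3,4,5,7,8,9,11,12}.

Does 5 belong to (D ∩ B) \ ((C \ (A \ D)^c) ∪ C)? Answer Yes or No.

No

5 ∈ D and 5 ∉ B, so 5 ∉ D ∩ B
5 ∈ A and 5 ∈ D, so 5 ∉ A \ D
5 ∈ (A \ D)^c since 5 ∉ (A \ D)
5 ∉ C and 5 ∈ (A \ D)^c, so 5 ∉ C \ (A \ D)^c
5 ∉ (C \ (A \ D)^c) and 5 ∉ C, so 5 ∉ (C \ (A \ D)^c) ∪ C
5 ∉ (D ∩ B) and 5 ∉ ((C \ (A \ D)^c) ∪ C), so 5 ∉ (D ∩ B) \ ((C \ (A \ D)^c) ∪ C)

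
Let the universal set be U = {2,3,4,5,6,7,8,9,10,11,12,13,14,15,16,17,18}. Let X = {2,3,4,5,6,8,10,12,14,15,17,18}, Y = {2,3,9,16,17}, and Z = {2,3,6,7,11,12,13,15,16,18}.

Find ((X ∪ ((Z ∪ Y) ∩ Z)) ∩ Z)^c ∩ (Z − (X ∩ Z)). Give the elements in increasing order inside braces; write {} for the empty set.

Z ∪ Y = {2,3,6,7,9,11,12,13,15,16,17,18}
(Z ∪ Y) ∩ Z = {2,3,6,7,11,12,13,15,16,18}
X ∪ ((Z ∪ Y) ∩ Z) = {2,3,4,5,6,7,8,10,11,12,13,14,15,16,17,18}
(X ∪ ((Z ∪ Y) ∩ Z)) ∩ Z = {2,3,6,7,11,12,13,15,16,18}
((X ∪ ((Z ∪ Y) ∩ Z)) ∩ Z)^c = {4,5,8,9,10,14,17}
X ∩ Z = {2,3,6,12,15,18}
Z − (X ∩ Z) = {7,11,13,16}
((X ∪ ((Z ∪ Y) ∩ Z)) ∩ Z)^c ∩ (Z − (X ∩ Z)) = {}

{}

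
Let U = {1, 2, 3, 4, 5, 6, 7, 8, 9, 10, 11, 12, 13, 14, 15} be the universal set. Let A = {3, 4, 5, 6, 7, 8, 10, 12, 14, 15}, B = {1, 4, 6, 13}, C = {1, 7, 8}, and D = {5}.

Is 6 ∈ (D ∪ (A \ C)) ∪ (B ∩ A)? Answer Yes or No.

6 ∈ A and 6 ∉ C, so 6 ∈ A \ C
6 ∉ D and 6 ∈ (A \ C), so 6 ∈ D ∪ (A \ C)
6 ∈ B and 6 ∈ A, so 6 ∈ B ∩ A
6 ∈ (D ∪ (A \ C)) and 6 ∈ (B ∩ A), so 6 ∈ (D ∪ (A \ C)) ∪ (B ∩ A)

Yes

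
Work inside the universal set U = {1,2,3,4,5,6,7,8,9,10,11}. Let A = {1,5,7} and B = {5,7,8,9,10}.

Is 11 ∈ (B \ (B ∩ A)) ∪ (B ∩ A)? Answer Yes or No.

11 ∉ B and 11 ∉ A, so 11 ∉ B ∩ A
11 ∉ B and 11 ∉ (B ∩ A), so 11 ∉ B \ (B ∩ A)
11 ∉ B and 11 ∉ A, so 11 ∉ B ∩ A
11 ∉ (B \ (B ∩ A)) and 11 ∉ (B ∩ A), so 11 ∉ (B \ (B ∩ A)) ∪ (B ∩ A)

No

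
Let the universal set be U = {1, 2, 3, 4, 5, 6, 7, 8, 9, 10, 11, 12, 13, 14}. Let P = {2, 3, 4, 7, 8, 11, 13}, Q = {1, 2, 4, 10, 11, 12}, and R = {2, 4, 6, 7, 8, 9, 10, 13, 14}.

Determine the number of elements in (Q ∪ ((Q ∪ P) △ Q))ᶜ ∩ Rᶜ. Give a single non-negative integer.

Q ∪ P = {1, 2, 3, 4, 7, 8, 10, 11, 12, 13}
(Q ∪ P) △ Q = {3, 7, 8, 13}
Q ∪ ((Q ∪ P) △ Q) = {1, 2, 3, 4, 7, 8, 10, 11, 12, 13}
(Q ∪ ((Q ∪ P) △ Q))ᶜ = {5, 6, 9, 14}
Rᶜ = {1, 3, 5, 11, 12}
(Q ∪ ((Q ∪ P) △ Q))ᶜ ∩ Rᶜ = {5}
|(Q ∪ ((Q ∪ P) △ Q))ᶜ ∩ Rᶜ| = 1

1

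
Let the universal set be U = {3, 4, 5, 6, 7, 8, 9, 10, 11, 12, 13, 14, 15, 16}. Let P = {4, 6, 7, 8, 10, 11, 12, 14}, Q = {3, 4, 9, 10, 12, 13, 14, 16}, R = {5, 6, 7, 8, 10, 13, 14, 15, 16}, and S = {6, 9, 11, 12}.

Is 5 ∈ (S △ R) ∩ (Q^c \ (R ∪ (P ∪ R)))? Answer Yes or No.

5 ∉ S and 5 ∈ R, so 5 ∈ S △ R
5 ∉ Q, so 5 ∈ Q^c
5 ∉ P and 5 ∈ R, so 5 ∈ P ∪ R
5 ∈ R and 5 ∈ (P ∪ R), so 5 ∈ R ∪ (P ∪ R)
5 ∈ Q^c and 5 ∈ (R ∪ (P ∪ R)), so 5 ∉ Q^c \ (R ∪ (P ∪ R))
5 ∈ (S △ R) and 5 ∉ (Q^c \ (R ∪ (P ∪ R))), so 5 ∉ (S △ R) ∩ (Q^c \ (R ∪ (P ∪ R)))

No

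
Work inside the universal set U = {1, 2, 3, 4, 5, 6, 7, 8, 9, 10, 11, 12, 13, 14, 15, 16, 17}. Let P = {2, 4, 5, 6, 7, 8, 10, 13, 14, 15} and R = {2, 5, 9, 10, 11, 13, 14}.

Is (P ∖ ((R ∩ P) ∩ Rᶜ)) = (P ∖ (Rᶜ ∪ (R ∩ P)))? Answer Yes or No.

R ∩ P = {2, 5, 10, 13, 14}
Rᶜ = {1, 3, 4, 6, 7, 8, 12, 15, 16, 17}
(R ∩ P) ∩ Rᶜ = {}
P ∖ ((R ∩ P) ∩ Rᶜ) = {2, 4, 5, 6, 7, 8, 10, 13, 14, 15}
Rᶜ ∪ (R ∩ P) = {1, 2, 3, 4, 5, 6, 7, 8, 10, 12, 13, 14, 15, 16, 17}
P ∖ (Rᶜ ∪ (R ∩ P)) = {}
2 ∈ P ∖ ((R ∩ P) ∩ Rᶜ) but 2 ∉ P ∖ (Rᶜ ∪ (R ∩ P)), so they differ.

No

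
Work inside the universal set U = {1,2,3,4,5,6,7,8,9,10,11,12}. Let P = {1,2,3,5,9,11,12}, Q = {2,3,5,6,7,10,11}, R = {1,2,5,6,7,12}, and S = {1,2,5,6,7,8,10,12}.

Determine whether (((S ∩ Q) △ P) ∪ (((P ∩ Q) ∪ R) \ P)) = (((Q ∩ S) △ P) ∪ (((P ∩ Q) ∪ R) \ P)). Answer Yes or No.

Yes

S ∩ Q = {2,5,6,7,10}
(S ∩ Q) △ P = {1,3,6,7,9,10,11,12}
P ∩ Q = {2,3,5,11}
(P ∩ Q) ∪ R = {1,2,3,5,6,7,11,12}
((P ∩ Q) ∪ R) \ P = {6,7}
((S ∩ Q) △ P) ∪ (((P ∩ Q) ∪ R) \ P) = {1,3,6,7,9,10,11,12}
Q ∩ S = {2,5,6,7,10}
(Q ∩ S) △ P = {1,3,6,7,9,10,11,12}
((Q ∩ S) △ P) ∪ (((P ∩ Q) ∪ R) \ P) = {1,3,6,7,9,10,11,12}
Both equal {1,3,6,7,9,10,11,12}, so ((S ∩ Q) △ P) ∪ (((P ∩ Q) ∪ R) \ P) = ((Q ∩ S) △ P) ∪ (((P ∩ Q) ∪ R) \ P).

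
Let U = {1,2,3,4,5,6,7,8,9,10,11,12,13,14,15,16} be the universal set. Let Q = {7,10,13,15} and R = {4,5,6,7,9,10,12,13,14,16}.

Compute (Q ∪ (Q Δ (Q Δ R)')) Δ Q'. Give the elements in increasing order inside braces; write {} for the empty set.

{4,5,6,7,9,10,12,13,14,15,16}

Q Δ R = {4,5,6,9,12,14,15,16}
(Q Δ R)' = {1,2,3,7,8,10,11,13}
Q Δ (Q Δ R)' = {1,2,3,8,11,15}
Q ∪ (Q Δ (Q Δ R)') = {1,2,3,7,8,10,11,13,15}
Q' = {1,2,3,4,5,6,8,9,11,12,14,16}
(Q ∪ (Q Δ (Q Δ R)')) Δ Q' = {4,5,6,7,9,10,12,13,14,15,16}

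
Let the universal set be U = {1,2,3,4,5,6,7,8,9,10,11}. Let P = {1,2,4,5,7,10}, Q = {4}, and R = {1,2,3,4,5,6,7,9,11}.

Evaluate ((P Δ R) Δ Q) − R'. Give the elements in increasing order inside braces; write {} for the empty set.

{3,4,6,9,11}

P Δ R = {3,6,9,10,11}
(P Δ R) Δ Q = {3,4,6,9,10,11}
R' = {8,10}
((P Δ R) Δ Q) − R' = {3,4,6,9,11}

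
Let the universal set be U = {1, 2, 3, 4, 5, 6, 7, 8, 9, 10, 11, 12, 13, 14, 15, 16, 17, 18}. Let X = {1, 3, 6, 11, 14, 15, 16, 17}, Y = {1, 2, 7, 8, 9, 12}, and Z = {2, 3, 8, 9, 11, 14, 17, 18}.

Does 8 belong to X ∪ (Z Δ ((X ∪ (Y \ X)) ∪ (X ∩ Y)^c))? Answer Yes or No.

8 ∈ Y and 8 ∉ X, so 8 ∈ Y \ X
8 ∉ X and 8 ∈ (Y \ X), so 8 ∈ X ∪ (Y \ X)
8 ∉ X and 8 ∈ Y, so 8 ∉ X ∩ Y
8 ∈ (X ∩ Y)^c since 8 ∉ (X ∩ Y)
8 ∈ (X ∪ (Y \ X)) and 8 ∈ (X ∩ Y)^c, so 8 ∈ (X ∪ (Y \ X)) ∪ (X ∩ Y)^c
8 ∈ Z and 8 ∈ ((X ∪ (Y \ X)) ∪ (X ∩ Y)^c), so 8 ∉ Z Δ ((X ∪ (Y \ X)) ∪ (X ∩ Y)^c)
8 ∉ X and 8 ∉ (Z Δ ((X ∪ (Y \ X)) ∪ (X ∩ Y)^c)), so 8 ∉ X ∪ (Z Δ ((X ∪ (Y \ X)) ∪ (X ∩ Y)^c))

No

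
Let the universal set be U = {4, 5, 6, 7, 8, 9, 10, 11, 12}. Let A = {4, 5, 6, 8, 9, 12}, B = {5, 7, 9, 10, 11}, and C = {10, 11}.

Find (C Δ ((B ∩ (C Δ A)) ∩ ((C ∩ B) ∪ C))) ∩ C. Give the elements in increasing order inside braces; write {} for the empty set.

C Δ A = {4, 5, 6, 8, 9, 10, 11, 12}
B ∩ (C Δ A) = {5, 9, 10, 11}
C ∩ B = {10, 11}
(C ∩ B) ∪ C = {10, 11}
(B ∩ (C Δ A)) ∩ ((C ∩ B) ∪ C) = {10, 11}
C Δ ((B ∩ (C Δ A)) ∩ ((C ∩ B) ∪ C)) = {}
(C Δ ((B ∩ (C Δ A)) ∩ ((C ∩ B) ∪ C))) ∩ C = {}

{}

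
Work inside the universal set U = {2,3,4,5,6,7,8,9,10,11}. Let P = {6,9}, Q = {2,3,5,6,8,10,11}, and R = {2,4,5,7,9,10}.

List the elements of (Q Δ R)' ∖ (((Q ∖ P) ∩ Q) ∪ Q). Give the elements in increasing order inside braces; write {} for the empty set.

{}

Q Δ R = {3,4,6,7,8,9,11}
(Q Δ R)' = {2,5,10}
Q ∖ P = {2,3,5,8,10,11}
(Q ∖ P) ∩ Q = {2,3,5,8,10,11}
((Q ∖ P) ∩ Q) ∪ Q = {2,3,5,6,8,10,11}
(Q Δ R)' ∖ (((Q ∖ P) ∩ Q) ∪ Q) = {}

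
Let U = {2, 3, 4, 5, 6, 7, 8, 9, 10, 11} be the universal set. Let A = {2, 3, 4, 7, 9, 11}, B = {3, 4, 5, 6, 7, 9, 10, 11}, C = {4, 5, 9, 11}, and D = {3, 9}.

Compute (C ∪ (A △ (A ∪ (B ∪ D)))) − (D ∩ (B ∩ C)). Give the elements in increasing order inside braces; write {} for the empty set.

{4, 5, 6, 10, 11}

B ∪ D = {3, 4, 5, 6, 7, 9, 10, 11}
A ∪ (B ∪ D) = {2, 3, 4, 5, 6, 7, 9, 10, 11}
A △ (A ∪ (B ∪ D)) = {5, 6, 10}
C ∪ (A △ (A ∪ (B ∪ D))) = {4, 5, 6, 9, 10, 11}
B ∩ C = {4, 5, 9, 11}
D ∩ (B ∩ C) = {9}
(C ∪ (A △ (A ∪ (B ∪ D)))) − (D ∩ (B ∩ C)) = {4, 5, 6, 10, 11}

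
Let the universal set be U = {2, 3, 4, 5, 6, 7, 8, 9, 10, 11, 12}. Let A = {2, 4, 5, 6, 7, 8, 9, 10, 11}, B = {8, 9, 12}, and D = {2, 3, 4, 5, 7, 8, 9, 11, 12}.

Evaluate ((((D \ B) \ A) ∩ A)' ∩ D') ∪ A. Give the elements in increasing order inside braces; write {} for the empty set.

D \ B = {2, 3, 4, 5, 7, 11}
(D \ B) \ A = {3}
((D \ B) \ A) ∩ A = {}
(((D \ B) \ A) ∩ A)' = {2, 3, 4, 5, 6, 7, 8, 9, 10, 11, 12}
D' = {6, 10}
(((D \ B) \ A) ∩ A)' ∩ D' = {6, 10}
((((D \ B) \ A) ∩ A)' ∩ D') ∪ A = {2, 4, 5, 6, 7, 8, 9, 10, 11}

{2, 4, 5, 6, 7, 8, 9, 10, 11}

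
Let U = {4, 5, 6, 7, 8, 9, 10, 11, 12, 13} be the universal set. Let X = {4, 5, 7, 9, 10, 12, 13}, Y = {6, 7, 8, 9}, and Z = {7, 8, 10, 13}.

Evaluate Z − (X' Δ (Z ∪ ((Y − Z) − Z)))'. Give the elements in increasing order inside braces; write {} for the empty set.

X' = {6, 8, 11}
Y − Z = {6, 9}
(Y − Z) − Z = {6, 9}
Z ∪ ((Y − Z) − Z) = {6, 7, 8, 9, 10, 13}
X' Δ (Z ∪ ((Y − Z) − Z)) = {7, 9, 10, 11, 13}
(X' Δ (Z ∪ ((Y − Z) − Z)))' = {4, 5, 6, 8, 12}
Z − (X' Δ (Z ∪ ((Y − Z) − Z)))' = {7, 10, 13}

{7, 10, 13}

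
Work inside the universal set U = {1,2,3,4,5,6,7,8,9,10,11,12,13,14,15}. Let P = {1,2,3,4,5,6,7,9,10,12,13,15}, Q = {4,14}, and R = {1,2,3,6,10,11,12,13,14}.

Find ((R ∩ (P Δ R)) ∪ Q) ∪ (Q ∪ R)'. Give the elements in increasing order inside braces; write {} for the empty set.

{4,5,7,8,9,11,14,15}

P Δ R = {4,5,7,9,11,14,15}
R ∩ (P Δ R) = {11,14}
(R ∩ (P Δ R)) ∪ Q = {4,11,14}
Q ∪ R = {1,2,3,4,6,10,11,12,13,14}
(Q ∪ R)' = {5,7,8,9,15}
((R ∩ (P Δ R)) ∪ Q) ∪ (Q ∪ R)' = {4,5,7,8,9,11,14,15}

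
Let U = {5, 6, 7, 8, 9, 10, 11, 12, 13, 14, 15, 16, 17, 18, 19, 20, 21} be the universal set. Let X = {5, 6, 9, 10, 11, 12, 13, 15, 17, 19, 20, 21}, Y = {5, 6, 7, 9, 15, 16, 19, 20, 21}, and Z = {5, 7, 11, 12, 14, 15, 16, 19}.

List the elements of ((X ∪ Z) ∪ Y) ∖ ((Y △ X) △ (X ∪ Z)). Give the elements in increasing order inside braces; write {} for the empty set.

{7, 10, 11, 12, 13, 16, 17}

X ∪ Z = {5, 6, 7, 9, 10, 11, 12, 13, 14, 15, 16, 17, 19, 20, 21}
(X ∪ Z) ∪ Y = {5, 6, 7, 9, 10, 11, 12, 13, 14, 15, 16, 17, 19, 20, 21}
Y △ X = {7, 10, 11, 12, 13, 16, 17}
(Y △ X) △ (X ∪ Z) = {5, 6, 9, 14, 15, 19, 20, 21}
((X ∪ Z) ∪ Y) ∖ ((Y △ X) △ (X ∪ Z)) = {7, 10, 11, 12, 13, 16, 17}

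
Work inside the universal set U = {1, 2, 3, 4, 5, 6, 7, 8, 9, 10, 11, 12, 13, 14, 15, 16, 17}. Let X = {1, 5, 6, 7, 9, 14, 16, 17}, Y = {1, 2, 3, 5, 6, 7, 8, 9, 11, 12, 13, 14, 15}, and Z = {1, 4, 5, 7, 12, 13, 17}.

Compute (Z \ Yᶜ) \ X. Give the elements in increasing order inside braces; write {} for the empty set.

{12, 13}

Yᶜ = {4, 10, 16, 17}
Z \ Yᶜ = {1, 5, 7, 12, 13}
(Z \ Yᶜ) \ X = {12, 13}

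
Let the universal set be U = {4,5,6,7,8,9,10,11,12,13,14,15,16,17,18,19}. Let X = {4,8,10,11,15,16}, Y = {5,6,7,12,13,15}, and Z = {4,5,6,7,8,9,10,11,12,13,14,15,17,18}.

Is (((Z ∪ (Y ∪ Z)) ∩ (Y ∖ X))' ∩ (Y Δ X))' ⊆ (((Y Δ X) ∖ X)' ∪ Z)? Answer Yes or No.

Y ∪ Z = {4,5,6,7,8,9,10,11,12,13,14,15,17,18}
Z ∪ (Y ∪ Z) = {4,5,6,7,8,9,10,11,12,13,14,15,17,18}
Y ∖ X = {5,6,7,12,13}
(Z ∪ (Y ∪ Z)) ∩ (Y ∖ X) = {5,6,7,12,13}
((Z ∪ (Y ∪ Z)) ∩ (Y ∖ X))' = {4,8,9,10,11,14,15,16,17,18,19}
Y Δ X = {4,5,6,7,8,10,11,12,13,16}
((Z ∪ (Y ∪ Z)) ∩ (Y ∖ X))' ∩ (Y Δ X) = {4,8,10,11,16}
(((Z ∪ (Y ∪ Z)) ∩ (Y ∖ X))' ∩ (Y Δ X))' = {5,6,7,9,12,13,14,15,17,18,19}
(Y Δ X) ∖ X = {5,6,7,12,13}
((Y Δ X) ∖ X)' = {4,8,9,10,11,14,15,16,17,18,19}
((Y Δ X) ∖ X)' ∪ Z = {4,5,6,7,8,9,10,11,12,13,14,15,16,17,18,19}
Every element of {5,6,7,9,12,13,14,15,17,18,19} is in {4,5,6,7,8,9,10,11,12,13,14,15,16,17,18,19}, so (((Z ∪ (Y ∪ Z)) ∩ (Y ∖ X))' ∩ (Y Δ X))' ⊆ ((Y Δ X) ∖ X)' ∪ Z.

Yes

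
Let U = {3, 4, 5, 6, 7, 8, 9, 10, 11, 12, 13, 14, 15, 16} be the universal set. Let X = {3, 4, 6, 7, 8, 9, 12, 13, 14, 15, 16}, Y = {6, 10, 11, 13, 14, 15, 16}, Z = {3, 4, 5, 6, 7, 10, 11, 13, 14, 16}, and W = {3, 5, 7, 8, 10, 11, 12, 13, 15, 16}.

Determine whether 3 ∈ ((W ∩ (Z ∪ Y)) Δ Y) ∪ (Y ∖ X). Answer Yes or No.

Yes

3 ∈ Z and 3 ∉ Y, so 3 ∈ Z ∪ Y
3 ∈ W and 3 ∈ (Z ∪ Y), so 3 ∈ W ∩ (Z ∪ Y)
3 ∈ (W ∩ (Z ∪ Y)) and 3 ∉ Y, so 3 ∈ (W ∩ (Z ∪ Y)) Δ Y
3 ∉ Y and 3 ∈ X, so 3 ∉ Y ∖ X
3 ∈ ((W ∩ (Z ∪ Y)) Δ Y) and 3 ∉ (Y ∖ X), so 3 ∈ ((W ∩ (Z ∪ Y)) Δ Y) ∪ (Y ∖ X)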